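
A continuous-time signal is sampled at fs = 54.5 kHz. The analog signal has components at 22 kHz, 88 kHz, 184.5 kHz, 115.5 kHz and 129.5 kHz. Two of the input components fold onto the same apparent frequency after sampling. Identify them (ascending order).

88 kHz, 184.5 kHz

fs/2 = 27.25 kHz.
22 kHz ≤ fs/2 = 27.25 kHz, passes unchanged.
88 kHz mod fs = 33.5 kHz.
33.5 kHz > fs/2 = 27.25 kHz, folds to fs − 33.5 kHz = 21 kHz.
184.5 kHz mod fs = 21 kHz.
21 kHz ≤ fs/2 = 27.25 kHz, appears at 21 kHz.
115.5 kHz mod fs = 6.5 kHz.
6.5 kHz ≤ fs/2 = 27.25 kHz, appears at 6.5 kHz.
129.5 kHz mod fs = 20.5 kHz.
20.5 kHz ≤ fs/2 = 27.25 kHz, appears at 20.5 kHz.
88 kHz and 184.5 kHz both map to 21 kHz.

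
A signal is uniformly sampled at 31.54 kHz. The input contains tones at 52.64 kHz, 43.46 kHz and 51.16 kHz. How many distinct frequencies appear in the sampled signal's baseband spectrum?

fs/2 = 15.77 kHz.
52.64 kHz mod fs = 21.1 kHz.
21.1 kHz > fs/2 = 15.77 kHz, folds to fs − 21.1 kHz = 10.44 kHz.
43.46 kHz mod fs = 11.92 kHz.
11.92 kHz ≤ fs/2 = 15.77 kHz, appears at 11.92 kHz.
51.16 kHz mod fs = 19.62 kHz.
19.62 kHz > fs/2 = 15.77 kHz, folds to fs − 19.62 kHz = 11.92 kHz.
Distinct values: {10.44 kHz, 11.92 kHz} → 2.

2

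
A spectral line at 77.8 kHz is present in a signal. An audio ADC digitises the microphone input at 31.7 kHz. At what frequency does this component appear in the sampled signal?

14.4 kHz

77.8 kHz mod fs = 14.4 kHz.
14.4 kHz ≤ fs/2 = 15.85 kHz, appears at 14.4 kHz.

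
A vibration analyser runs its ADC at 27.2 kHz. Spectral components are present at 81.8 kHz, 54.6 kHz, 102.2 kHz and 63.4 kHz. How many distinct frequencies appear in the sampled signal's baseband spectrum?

3

fs/2 = 13.6 kHz.
81.8 kHz mod fs = 0.2 kHz.
0.2 kHz ≤ fs/2 = 13.6 kHz, appears at 0.2 kHz.
54.6 kHz mod fs = 0.2 kHz.
0.2 kHz ≤ fs/2 = 13.6 kHz, appears at 0.2 kHz.
102.2 kHz mod fs = 20.6 kHz.
20.6 kHz > fs/2 = 13.6 kHz, folds to fs − 20.6 kHz = 6.6 kHz.
63.4 kHz mod fs = 9 kHz.
9 kHz ≤ fs/2 = 13.6 kHz, appears at 9 kHz.
Distinct values: {0.2 kHz, 6.6 kHz, 9 kHz} → 3.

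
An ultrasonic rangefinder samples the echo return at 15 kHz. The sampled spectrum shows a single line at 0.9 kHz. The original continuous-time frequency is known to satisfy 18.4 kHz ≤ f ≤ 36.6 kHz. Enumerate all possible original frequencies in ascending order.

29.1 kHz, 30.9 kHz

Frequencies that alias to 0.9 kHz are k·fs ± 0.9 kHz for integer k ≥ 0.
k=0: 0.9 kHz.
k=1: 14.1 kHz, 15.9 kHz.
k=2: 29.1 kHz, 30.9 kHz.
k=3: 44.1 kHz, 45.9 kHz.
Within [18.4 kHz, 36.6 kHz]: 29.1 kHz, 30.9 kHz.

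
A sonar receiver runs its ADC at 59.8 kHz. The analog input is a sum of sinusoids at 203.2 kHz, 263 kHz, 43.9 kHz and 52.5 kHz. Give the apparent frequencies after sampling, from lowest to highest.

fs/2 = 29.9 kHz.
203.2 kHz mod fs = 23.8 kHz.
23.8 kHz ≤ fs/2 = 29.9 kHz, appears at 23.8 kHz.
263 kHz mod fs = 23.8 kHz.
23.8 kHz ≤ fs/2 = 29.9 kHz, appears at 23.8 kHz.
43.9 kHz > fs/2 = 29.9 kHz, folds to fs − 43.9 kHz = 15.9 kHz.
52.5 kHz > fs/2 = 29.9 kHz, folds to fs − 52.5 kHz = 7.3 kHz.
Distinct values: {7.3 kHz, 15.9 kHz, 23.8 kHz}.

7.3 kHz, 15.9 kHz, 23.8 kHz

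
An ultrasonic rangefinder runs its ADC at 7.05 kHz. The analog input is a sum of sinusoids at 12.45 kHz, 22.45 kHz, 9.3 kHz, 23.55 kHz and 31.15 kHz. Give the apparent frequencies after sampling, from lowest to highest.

fs/2 = 3.525 kHz.
12.45 kHz mod fs = 5.4 kHz.
5.4 kHz > fs/2 = 3.525 kHz, folds to fs − 5.4 kHz = 1.65 kHz.
22.45 kHz mod fs = 1.3 kHz.
1.3 kHz ≤ fs/2 = 3.525 kHz, appears at 1.3 kHz.
9.3 kHz mod fs = 2.25 kHz.
2.25 kHz ≤ fs/2 = 3.525 kHz, appears at 2.25 kHz.
23.55 kHz mod fs = 2.4 kHz.
2.4 kHz ≤ fs/2 = 3.525 kHz, appears at 2.4 kHz.
31.15 kHz mod fs = 2.95 kHz.
2.95 kHz ≤ fs/2 = 3.525 kHz, appears at 2.95 kHz.
Distinct values: {1.3 kHz, 1.65 kHz, 2.25 kHz, 2.4 kHz, 2.95 kHz}.

1.3 kHz, 1.65 kHz, 2.25 kHz, 2.4 kHz, 2.95 kHz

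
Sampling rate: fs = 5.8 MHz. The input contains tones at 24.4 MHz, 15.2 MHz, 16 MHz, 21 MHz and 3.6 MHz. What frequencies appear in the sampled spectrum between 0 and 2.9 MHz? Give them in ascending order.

1.2 MHz, 1.4 MHz, 2.2 MHz

fs/2 = 2.9 MHz.
24.4 MHz mod fs = 1.2 MHz.
1.2 MHz ≤ fs/2 = 2.9 MHz, appears at 1.2 MHz.
15.2 MHz mod fs = 3.6 MHz.
3.6 MHz > fs/2 = 2.9 MHz, folds to fs − 3.6 MHz = 2.2 MHz.
16 MHz mod fs = 4.4 MHz.
4.4 MHz > fs/2 = 2.9 MHz, folds to fs − 4.4 MHz = 1.4 MHz.
21 MHz mod fs = 3.6 MHz.
3.6 MHz > fs/2 = 2.9 MHz, folds to fs − 3.6 MHz = 2.2 MHz.
3.6 MHz > fs/2 = 2.9 MHz, folds to fs − 3.6 MHz = 2.2 MHz.
Distinct values: {1.2 MHz, 1.4 MHz, 2.2 MHz}.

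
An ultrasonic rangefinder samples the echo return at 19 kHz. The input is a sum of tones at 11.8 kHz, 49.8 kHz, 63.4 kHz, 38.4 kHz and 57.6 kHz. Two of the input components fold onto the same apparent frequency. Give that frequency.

7.2 kHz

fs/2 = 9.5 kHz.
11.8 kHz > fs/2 = 9.5 kHz, folds to fs − 11.8 kHz = 7.2 kHz.
49.8 kHz mod fs = 11.8 kHz.
11.8 kHz > fs/2 = 9.5 kHz, folds to fs − 11.8 kHz = 7.2 kHz.
63.4 kHz mod fs = 6.4 kHz.
6.4 kHz ≤ fs/2 = 9.5 kHz, appears at 6.4 kHz.
38.4 kHz mod fs = 0.4 kHz.
0.4 kHz ≤ fs/2 = 9.5 kHz, appears at 0.4 kHz.
57.6 kHz mod fs = 0.6 kHz.
0.6 kHz ≤ fs/2 = 9.5 kHz, appears at 0.6 kHz.
11.8 kHz and 49.8 kHz both map to 7.2 kHz.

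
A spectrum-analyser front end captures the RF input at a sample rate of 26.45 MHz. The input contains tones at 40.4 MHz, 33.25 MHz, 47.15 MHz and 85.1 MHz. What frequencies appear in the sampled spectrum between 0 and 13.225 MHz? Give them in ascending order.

fs/2 = 13.225 MHz.
40.4 MHz mod fs = 13.95 MHz.
13.95 MHz > fs/2 = 13.225 MHz, folds to fs − 13.95 MHz = 12.5 MHz.
33.25 MHz mod fs = 6.8 MHz.
6.8 MHz ≤ fs/2 = 13.225 MHz, appears at 6.8 MHz.
47.15 MHz mod fs = 20.7 MHz.
20.7 MHz > fs/2 = 13.225 MHz, folds to fs − 20.7 MHz = 5.75 MHz.
85.1 MHz mod fs = 5.75 MHz.
5.75 MHz ≤ fs/2 = 13.225 MHz, appears at 5.75 MHz.
Distinct values: {5.75 MHz, 6.8 MHz, 12.5 MHz}.

5.75 MHz, 6.8 MHz, 12.5 MHz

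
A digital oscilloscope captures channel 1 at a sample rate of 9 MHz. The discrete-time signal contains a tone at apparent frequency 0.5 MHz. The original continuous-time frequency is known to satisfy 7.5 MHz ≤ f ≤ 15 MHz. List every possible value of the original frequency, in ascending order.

Frequencies that alias to 0.5 MHz are k·fs ± 0.5 MHz for integer k ≥ 0.
k=0: 0.5 MHz.
k=1: 8.5 MHz, 9.5 MHz.
k=2: 17.5 MHz, 18.5 MHz.
Within [7.5 MHz, 15 MHz]: 8.5 MHz, 9.5 MHz.

8.5 MHz, 9.5 MHz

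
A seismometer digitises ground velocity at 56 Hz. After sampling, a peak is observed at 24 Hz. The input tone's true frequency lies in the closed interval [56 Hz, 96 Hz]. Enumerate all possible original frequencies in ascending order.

Frequencies that alias to 24 Hz are k·fs ± 24 Hz for integer k ≥ 0.
k=0: 24 Hz.
k=1: 32 Hz, 80 Hz.
k=2: 88 Hz, 136 Hz.
k=3: 144 Hz, 192 Hz.
Within [56 Hz, 96 Hz]: 80 Hz, 88 Hz.

80 Hz, 88 Hz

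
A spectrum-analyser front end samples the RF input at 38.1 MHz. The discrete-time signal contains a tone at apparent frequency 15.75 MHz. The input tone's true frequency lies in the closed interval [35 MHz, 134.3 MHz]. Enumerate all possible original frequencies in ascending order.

Frequencies that alias to 15.75 MHz are k·fs ± 15.75 MHz for integer k ≥ 0.
k=0: 15.75 MHz.
k=1: 22.35 MHz, 53.85 MHz.
k=2: 60.45 MHz, 91.95 MHz.
k=3: 98.55 MHz, 130.05 MHz.
k=4: 136.65 MHz, 168.15 MHz.
Within [35 MHz, 134.3 MHz]: 53.85 MHz, 60.45 MHz, 91.95 MHz, 98.55 MHz, 130.05 MHz.

53.85 MHz, 60.45 MHz, 91.95 MHz, 98.55 MHz, 130.05 MHz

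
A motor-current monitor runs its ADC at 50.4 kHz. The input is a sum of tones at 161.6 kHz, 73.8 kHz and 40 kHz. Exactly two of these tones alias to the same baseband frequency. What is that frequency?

10.4 kHz

fs/2 = 25.2 kHz.
161.6 kHz mod fs = 10.4 kHz.
10.4 kHz ≤ fs/2 = 25.2 kHz, appears at 10.4 kHz.
73.8 kHz mod fs = 23.4 kHz.
23.4 kHz ≤ fs/2 = 25.2 kHz, appears at 23.4 kHz.
40 kHz > fs/2 = 25.2 kHz, folds to fs − 40 kHz = 10.4 kHz.
40 kHz and 161.6 kHz both map to 10.4 kHz.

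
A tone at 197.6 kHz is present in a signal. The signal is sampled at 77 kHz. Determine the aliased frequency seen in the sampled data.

33.4 kHz

197.6 kHz mod fs = 43.6 kHz.
43.6 kHz > fs/2 = 38.5 kHz, folds to fs − 43.6 kHz = 33.4 kHz.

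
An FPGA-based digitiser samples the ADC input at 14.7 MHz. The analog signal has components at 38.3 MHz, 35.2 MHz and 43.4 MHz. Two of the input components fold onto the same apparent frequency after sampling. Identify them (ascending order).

fs/2 = 7.35 MHz.
38.3 MHz mod fs = 8.9 MHz.
8.9 MHz > fs/2 = 7.35 MHz, folds to fs − 8.9 MHz = 5.8 MHz.
35.2 MHz mod fs = 5.8 MHz.
5.8 MHz ≤ fs/2 = 7.35 MHz, appears at 5.8 MHz.
43.4 MHz mod fs = 14 MHz.
14 MHz > fs/2 = 7.35 MHz, folds to fs − 14 MHz = 0.7 MHz.
35.2 MHz and 38.3 MHz both map to 5.8 MHz.

35.2 MHz, 38.3 MHz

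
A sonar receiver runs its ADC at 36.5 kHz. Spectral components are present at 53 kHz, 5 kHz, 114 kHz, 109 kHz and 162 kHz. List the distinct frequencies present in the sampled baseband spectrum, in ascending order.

0.5 kHz, 4.5 kHz, 5 kHz, 16 kHz, 16.5 kHz

fs/2 = 18.25 kHz.
53 kHz mod fs = 16.5 kHz.
16.5 kHz ≤ fs/2 = 18.25 kHz, appears at 16.5 kHz.
5 kHz ≤ fs/2 = 18.25 kHz, passes unchanged.
114 kHz mod fs = 4.5 kHz.
4.5 kHz ≤ fs/2 = 18.25 kHz, appears at 4.5 kHz.
109 kHz mod fs = 36 kHz.
36 kHz > fs/2 = 18.25 kHz, folds to fs − 36 kHz = 0.5 kHz.
162 kHz mod fs = 16 kHz.
16 kHz ≤ fs/2 = 18.25 kHz, appears at 16 kHz.
Distinct values: {0.5 kHz, 4.5 kHz, 5 kHz, 16 kHz, 16.5 kHz}.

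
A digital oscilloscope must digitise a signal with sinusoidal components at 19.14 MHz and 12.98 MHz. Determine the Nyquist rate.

38.28 MHz

Highest-frequency component: 19.14 MHz.
Nyquist rate = 2 × 19.14 MHz = 38.28 MHz.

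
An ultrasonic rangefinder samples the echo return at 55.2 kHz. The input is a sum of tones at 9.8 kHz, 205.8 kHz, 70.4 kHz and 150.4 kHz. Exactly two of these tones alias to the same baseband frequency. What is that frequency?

15.2 kHz

fs/2 = 27.6 kHz.
9.8 kHz ≤ fs/2 = 27.6 kHz, passes unchanged.
205.8 kHz mod fs = 40.2 kHz.
40.2 kHz > fs/2 = 27.6 kHz, folds to fs − 40.2 kHz = 15 kHz.
70.4 kHz mod fs = 15.2 kHz.
15.2 kHz ≤ fs/2 = 27.6 kHz, appears at 15.2 kHz.
150.4 kHz mod fs = 40 kHz.
40 kHz > fs/2 = 27.6 kHz, folds to fs − 40 kHz = 15.2 kHz.
70.4 kHz and 150.4 kHz both map to 15.2 kHz.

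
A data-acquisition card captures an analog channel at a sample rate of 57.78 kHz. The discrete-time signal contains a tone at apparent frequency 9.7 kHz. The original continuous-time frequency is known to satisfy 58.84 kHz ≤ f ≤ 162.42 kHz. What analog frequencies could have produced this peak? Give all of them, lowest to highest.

Frequencies that alias to 9.7 kHz are k·fs ± 9.7 kHz for integer k ≥ 0.
k=0: 9.7 kHz.
k=1: 48.08 kHz, 67.48 kHz.
k=2: 105.86 kHz, 125.26 kHz.
k=3: 163.64 kHz, 183.04 kHz.
Within [58.84 kHz, 162.42 kHz]: 67.48 kHz, 105.86 kHz, 125.26 kHz.

67.48 kHz, 105.86 kHz, 125.26 kHz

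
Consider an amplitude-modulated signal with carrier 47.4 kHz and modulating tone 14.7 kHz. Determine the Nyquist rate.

124.2 kHz

AM sidebands sit at fc ± fm = 32.7 kHz and 62.1 kHz.
Highest-frequency component: 62.1 kHz.
Nyquist rate = 2 × 62.1 kHz = 124.2 kHz.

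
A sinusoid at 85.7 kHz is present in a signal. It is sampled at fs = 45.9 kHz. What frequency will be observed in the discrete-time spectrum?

6.1 kHz

85.7 kHz mod fs = 39.8 kHz.
39.8 kHz > fs/2 = 22.95 kHz, folds to fs − 39.8 kHz = 6.1 kHz.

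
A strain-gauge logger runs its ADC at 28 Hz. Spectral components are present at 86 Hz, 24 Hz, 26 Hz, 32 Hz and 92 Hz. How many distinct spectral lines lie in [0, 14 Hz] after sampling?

3

fs/2 = 14 Hz.
86 Hz mod fs = 2 Hz.
2 Hz ≤ fs/2 = 14 Hz, appears at 2 Hz.
24 Hz > fs/2 = 14 Hz, folds to fs − 24 Hz = 4 Hz.
26 Hz > fs/2 = 14 Hz, folds to fs − 26 Hz = 2 Hz.
32 Hz mod fs = 4 Hz.
4 Hz ≤ fs/2 = 14 Hz, appears at 4 Hz.
92 Hz mod fs = 8 Hz.
8 Hz ≤ fs/2 = 14 Hz, appears at 8 Hz.
Distinct values: {2 Hz, 4 Hz, 8 Hz} → 3.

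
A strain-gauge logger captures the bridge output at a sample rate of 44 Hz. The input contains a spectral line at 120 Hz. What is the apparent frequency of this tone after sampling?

120 Hz mod fs = 32 Hz.
32 Hz > fs/2 = 22 Hz, folds to fs − 32 Hz = 12 Hz.

12 Hz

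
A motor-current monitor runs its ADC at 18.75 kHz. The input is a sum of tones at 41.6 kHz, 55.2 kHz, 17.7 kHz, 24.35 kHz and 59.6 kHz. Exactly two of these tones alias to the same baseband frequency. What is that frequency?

1.05 kHz

fs/2 = 9.375 kHz.
41.6 kHz mod fs = 4.1 kHz.
4.1 kHz ≤ fs/2 = 9.375 kHz, appears at 4.1 kHz.
55.2 kHz mod fs = 17.7 kHz.
17.7 kHz > fs/2 = 9.375 kHz, folds to fs − 17.7 kHz = 1.05 kHz.
17.7 kHz > fs/2 = 9.375 kHz, folds to fs − 17.7 kHz = 1.05 kHz.
24.35 kHz mod fs = 5.6 kHz.
5.6 kHz ≤ fs/2 = 9.375 kHz, appears at 5.6 kHz.
59.6 kHz mod fs = 3.35 kHz.
3.35 kHz ≤ fs/2 = 9.375 kHz, appears at 3.35 kHz.
17.7 kHz and 55.2 kHz both map to 1.05 kHz.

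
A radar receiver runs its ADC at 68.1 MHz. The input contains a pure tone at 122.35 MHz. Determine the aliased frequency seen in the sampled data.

13.85 MHz

122.35 MHz mod fs = 54.25 MHz.
54.25 MHz > fs/2 = 34.05 MHz, folds to fs − 54.25 MHz = 13.85 MHz.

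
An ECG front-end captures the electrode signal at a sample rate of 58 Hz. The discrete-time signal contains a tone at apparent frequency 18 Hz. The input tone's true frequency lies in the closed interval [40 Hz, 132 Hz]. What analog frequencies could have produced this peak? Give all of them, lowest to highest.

40 Hz, 76 Hz, 98 Hz

Frequencies that alias to 18 Hz are k·fs ± 18 Hz for integer k ≥ 0.
k=0: 18 Hz.
k=1: 40 Hz, 76 Hz.
k=2: 98 Hz, 134 Hz.
k=3: 156 Hz, 192 Hz.
Within [40 Hz, 132 Hz]: 40 Hz, 76 Hz, 98 Hz.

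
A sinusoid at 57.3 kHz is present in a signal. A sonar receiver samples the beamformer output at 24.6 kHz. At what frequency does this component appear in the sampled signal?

57.3 kHz mod fs = 8.1 kHz.
8.1 kHz ≤ fs/2 = 12.3 kHz, appears at 8.1 kHz.

8.1 kHz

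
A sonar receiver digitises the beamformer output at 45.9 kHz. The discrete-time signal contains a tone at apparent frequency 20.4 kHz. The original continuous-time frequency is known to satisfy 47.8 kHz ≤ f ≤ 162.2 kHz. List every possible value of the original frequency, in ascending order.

Frequencies that alias to 20.4 kHz are k·fs ± 20.4 kHz for integer k ≥ 0.
k=0: 20.4 kHz.
k=1: 25.5 kHz, 66.3 kHz.
k=2: 71.4 kHz, 112.2 kHz.
k=3: 117.3 kHz, 158.1 kHz.
k=4: 163.2 kHz, 204 kHz.
Within [47.8 kHz, 162.2 kHz]: 66.3 kHz, 71.4 kHz, 112.2 kHz, 117.3 kHz, 158.1 kHz.

66.3 kHz, 71.4 kHz, 112.2 kHz, 117.3 kHz, 158.1 kHz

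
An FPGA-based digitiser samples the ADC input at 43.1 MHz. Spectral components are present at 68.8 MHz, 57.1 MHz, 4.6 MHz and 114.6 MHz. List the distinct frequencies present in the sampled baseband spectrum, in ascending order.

fs/2 = 21.55 MHz.
68.8 MHz mod fs = 25.7 MHz.
25.7 MHz > fs/2 = 21.55 MHz, folds to fs − 25.7 MHz = 17.4 MHz.
57.1 MHz mod fs = 14 MHz.
14 MHz ≤ fs/2 = 21.55 MHz, appears at 14 MHz.
4.6 MHz ≤ fs/2 = 21.55 MHz, passes unchanged.
114.6 MHz mod fs = 28.4 MHz.
28.4 MHz > fs/2 = 21.55 MHz, folds to fs − 28.4 MHz = 14.7 MHz.
Distinct values: {4.6 MHz, 14 MHz, 14.7 MHz, 17.4 MHz}.

4.6 MHz, 14 MHz, 14.7 MHz, 17.4 MHz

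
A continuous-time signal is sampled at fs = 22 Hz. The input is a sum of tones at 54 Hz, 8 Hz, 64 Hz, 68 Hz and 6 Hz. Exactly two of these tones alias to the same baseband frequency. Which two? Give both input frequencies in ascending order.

fs/2 = 11 Hz.
54 Hz mod fs = 10 Hz.
10 Hz ≤ fs/2 = 11 Hz, appears at 10 Hz.
8 Hz ≤ fs/2 = 11 Hz, passes unchanged.
64 Hz mod fs = 20 Hz.
20 Hz > fs/2 = 11 Hz, folds to fs − 20 Hz = 2 Hz.
68 Hz mod fs = 2 Hz.
2 Hz ≤ fs/2 = 11 Hz, appears at 2 Hz.
6 Hz ≤ fs/2 = 11 Hz, passes unchanged.
64 Hz and 68 Hz both map to 2 Hz.

64 Hz, 68 Hz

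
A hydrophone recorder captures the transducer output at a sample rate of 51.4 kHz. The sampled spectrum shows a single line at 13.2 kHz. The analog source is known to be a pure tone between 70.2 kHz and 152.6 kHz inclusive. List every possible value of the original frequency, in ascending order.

Frequencies that alias to 13.2 kHz are k·fs ± 13.2 kHz for integer k ≥ 0.
k=0: 13.2 kHz.
k=1: 38.2 kHz, 64.6 kHz.
k=2: 89.6 kHz, 116 kHz.
k=3: 141 kHz, 167.4 kHz.
k=4: 192.4 kHz, 218.8 kHz.
Within [70.2 kHz, 152.6 kHz]: 89.6 kHz, 116 kHz, 141 kHz.

89.6 kHz, 116 kHz, 141 kHz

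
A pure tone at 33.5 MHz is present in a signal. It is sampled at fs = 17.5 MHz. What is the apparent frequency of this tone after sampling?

33.5 MHz mod fs = 16 MHz.
16 MHz > fs/2 = 8.75 MHz, folds to fs − 16 MHz = 1.5 MHz.

1.5 MHz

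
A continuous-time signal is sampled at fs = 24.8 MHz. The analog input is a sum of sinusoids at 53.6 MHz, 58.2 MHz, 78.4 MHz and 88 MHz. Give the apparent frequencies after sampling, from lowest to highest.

fs/2 = 12.4 MHz.
53.6 MHz mod fs = 4 MHz.
4 MHz ≤ fs/2 = 12.4 MHz, appears at 4 MHz.
58.2 MHz mod fs = 8.6 MHz.
8.6 MHz ≤ fs/2 = 12.4 MHz, appears at 8.6 MHz.
78.4 MHz mod fs = 4 MHz.
4 MHz ≤ fs/2 = 12.4 MHz, appears at 4 MHz.
88 MHz mod fs = 13.6 MHz.
13.6 MHz > fs/2 = 12.4 MHz, folds to fs − 13.6 MHz = 11.2 MHz.
Distinct values: {4 MHz, 8.6 MHz, 11.2 MHz}.

4 MHz, 8.6 MHz, 11.2 MHz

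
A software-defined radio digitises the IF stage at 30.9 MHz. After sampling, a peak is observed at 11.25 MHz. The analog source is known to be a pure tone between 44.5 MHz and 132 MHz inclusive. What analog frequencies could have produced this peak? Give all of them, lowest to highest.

Frequencies that alias to 11.25 MHz are k·fs ± 11.25 MHz for integer k ≥ 0.
k=0: 11.25 MHz.
k=1: 19.65 MHz, 42.15 MHz.
k=2: 50.55 MHz, 73.05 MHz.
k=3: 81.45 MHz, 103.95 MHz.
k=4: 112.35 MHz, 134.85 MHz.
k=5: 143.25 MHz, 165.75 MHz.
Within [44.5 MHz, 132 MHz]: 50.55 MHz, 73.05 MHz, 81.45 MHz, 103.95 MHz, 112.35 MHz.

50.55 MHz, 73.05 MHz, 81.45 MHz, 103.95 MHz, 112.35 MHz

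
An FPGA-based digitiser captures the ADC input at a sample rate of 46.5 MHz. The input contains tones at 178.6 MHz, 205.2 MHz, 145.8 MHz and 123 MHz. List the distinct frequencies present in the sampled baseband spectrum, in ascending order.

fs/2 = 23.25 MHz.
178.6 MHz mod fs = 39.1 MHz.
39.1 MHz > fs/2 = 23.25 MHz, folds to fs − 39.1 MHz = 7.4 MHz.
205.2 MHz mod fs = 19.2 MHz.
19.2 MHz ≤ fs/2 = 23.25 MHz, appears at 19.2 MHz.
145.8 MHz mod fs = 6.3 MHz.
6.3 MHz ≤ fs/2 = 23.25 MHz, appears at 6.3 MHz.
123 MHz mod fs = 30 MHz.
30 MHz > fs/2 = 23.25 MHz, folds to fs − 30 MHz = 16.5 MHz.
Distinct values: {6.3 MHz, 7.4 MHz, 16.5 MHz, 19.2 MHz}.

6.3 MHz, 7.4 MHz, 16.5 MHz, 19.2 MHz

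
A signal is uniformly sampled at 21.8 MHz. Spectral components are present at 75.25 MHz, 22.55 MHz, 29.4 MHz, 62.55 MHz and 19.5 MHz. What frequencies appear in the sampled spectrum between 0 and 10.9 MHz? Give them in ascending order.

0.75 MHz, 2.3 MHz, 2.85 MHz, 7.6 MHz, 9.85 MHz

fs/2 = 10.9 MHz.
75.25 MHz mod fs = 9.85 MHz.
9.85 MHz ≤ fs/2 = 10.9 MHz, appears at 9.85 MHz.
22.55 MHz mod fs = 0.75 MHz.
0.75 MHz ≤ fs/2 = 10.9 MHz, appears at 0.75 MHz.
29.4 MHz mod fs = 7.6 MHz.
7.6 MHz ≤ fs/2 = 10.9 MHz, appears at 7.6 MHz.
62.55 MHz mod fs = 18.95 MHz.
18.95 MHz > fs/2 = 10.9 MHz, folds to fs − 18.95 MHz = 2.85 MHz.
19.5 MHz > fs/2 = 10.9 MHz, folds to fs − 19.5 MHz = 2.3 MHz.
Distinct values: {0.75 MHz, 2.3 MHz, 2.85 MHz, 7.6 MHz, 9.85 MHz}.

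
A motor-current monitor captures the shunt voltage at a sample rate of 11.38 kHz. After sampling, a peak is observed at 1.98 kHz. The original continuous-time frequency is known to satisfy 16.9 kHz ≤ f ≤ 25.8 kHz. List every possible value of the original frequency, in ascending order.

20.78 kHz, 24.74 kHz

Frequencies that alias to 1.98 kHz are k·fs ± 1.98 kHz for integer k ≥ 0.
k=0: 1.98 kHz.
k=1: 9.4 kHz, 13.36 kHz.
k=2: 20.78 kHz, 24.74 kHz.
k=3: 32.16 kHz, 36.12 kHz.
Within [16.9 kHz, 25.8 kHz]: 20.78 kHz, 24.74 kHz.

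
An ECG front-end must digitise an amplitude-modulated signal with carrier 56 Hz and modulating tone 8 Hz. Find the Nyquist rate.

AM sidebands sit at fc ± fm = 48 Hz and 64 Hz.
Highest-frequency component: 64 Hz.
Nyquist rate = 2 × 64 Hz = 128 Hz.

128 Hz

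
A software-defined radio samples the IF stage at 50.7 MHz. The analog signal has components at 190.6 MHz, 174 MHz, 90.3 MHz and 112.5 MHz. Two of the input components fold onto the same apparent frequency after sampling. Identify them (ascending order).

90.3 MHz, 112.5 MHz

fs/2 = 25.35 MHz.
190.6 MHz mod fs = 38.5 MHz.
38.5 MHz > fs/2 = 25.35 MHz, folds to fs − 38.5 MHz = 12.2 MHz.
174 MHz mod fs = 21.9 MHz.
21.9 MHz ≤ fs/2 = 25.35 MHz, appears at 21.9 MHz.
90.3 MHz mod fs = 39.6 MHz.
39.6 MHz > fs/2 = 25.35 MHz, folds to fs − 39.6 MHz = 11.1 MHz.
112.5 MHz mod fs = 11.1 MHz.
11.1 MHz ≤ fs/2 = 25.35 MHz, appears at 11.1 MHz.
90.3 MHz and 112.5 MHz both map to 11.1 MHz.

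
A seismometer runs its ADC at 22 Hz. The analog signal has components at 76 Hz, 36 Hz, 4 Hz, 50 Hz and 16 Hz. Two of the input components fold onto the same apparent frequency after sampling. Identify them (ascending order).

fs/2 = 11 Hz.
76 Hz mod fs = 10 Hz.
10 Hz ≤ fs/2 = 11 Hz, appears at 10 Hz.
36 Hz mod fs = 14 Hz.
14 Hz > fs/2 = 11 Hz, folds to fs − 14 Hz = 8 Hz.
4 Hz ≤ fs/2 = 11 Hz, passes unchanged.
50 Hz mod fs = 6 Hz.
6 Hz ≤ fs/2 = 11 Hz, appears at 6 Hz.
16 Hz > fs/2 = 11 Hz, folds to fs − 16 Hz = 6 Hz.
16 Hz and 50 Hz both map to 6 Hz.

16 Hz, 50 Hz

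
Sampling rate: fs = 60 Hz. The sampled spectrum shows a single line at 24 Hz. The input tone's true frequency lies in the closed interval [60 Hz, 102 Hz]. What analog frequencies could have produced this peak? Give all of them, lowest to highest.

Frequencies that alias to 24 Hz are k·fs ± 24 Hz for integer k ≥ 0.
k=0: 24 Hz.
k=1: 36 Hz, 84 Hz.
k=2: 96 Hz, 144 Hz.
k=3: 156 Hz, 204 Hz.
Within [60 Hz, 102 Hz]: 84 Hz, 96 Hz.

84 Hz, 96 Hz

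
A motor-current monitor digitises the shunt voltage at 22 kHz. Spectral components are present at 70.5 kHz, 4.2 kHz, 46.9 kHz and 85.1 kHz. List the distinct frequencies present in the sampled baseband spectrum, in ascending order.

2.9 kHz, 4.2 kHz, 4.5 kHz

fs/2 = 11 kHz.
70.5 kHz mod fs = 4.5 kHz.
4.5 kHz ≤ fs/2 = 11 kHz, appears at 4.5 kHz.
4.2 kHz ≤ fs/2 = 11 kHz, passes unchanged.
46.9 kHz mod fs = 2.9 kHz.
2.9 kHz ≤ fs/2 = 11 kHz, appears at 2.9 kHz.
85.1 kHz mod fs = 19.1 kHz.
19.1 kHz > fs/2 = 11 kHz, folds to fs − 19.1 kHz = 2.9 kHz.
Distinct values: {2.9 kHz, 4.2 kHz, 4.5 kHz}.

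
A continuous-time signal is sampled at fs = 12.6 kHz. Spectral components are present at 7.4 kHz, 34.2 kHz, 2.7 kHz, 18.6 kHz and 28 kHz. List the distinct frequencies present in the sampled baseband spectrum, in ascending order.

fs/2 = 6.3 kHz.
7.4 kHz > fs/2 = 6.3 kHz, folds to fs − 7.4 kHz = 5.2 kHz.
34.2 kHz mod fs = 9 kHz.
9 kHz > fs/2 = 6.3 kHz, folds to fs − 9 kHz = 3.6 kHz.
2.7 kHz ≤ fs/2 = 6.3 kHz, passes unchanged.
18.6 kHz mod fs = 6 kHz.
6 kHz ≤ fs/2 = 6.3 kHz, appears at 6 kHz.
28 kHz mod fs = 2.8 kHz.
2.8 kHz ≤ fs/2 = 6.3 kHz, appears at 2.8 kHz.
Distinct values: {2.7 kHz, 2.8 kHz, 3.6 kHz, 5.2 kHz, 6 kHz}.

2.7 kHz, 2.8 kHz, 3.6 kHz, 5.2 kHz, 6 kHz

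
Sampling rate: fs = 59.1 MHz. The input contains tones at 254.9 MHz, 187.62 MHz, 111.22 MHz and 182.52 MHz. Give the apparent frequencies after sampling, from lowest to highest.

5.22 MHz, 6.98 MHz, 10.32 MHz, 18.5 MHz

fs/2 = 29.55 MHz.
254.9 MHz mod fs = 18.5 MHz.
18.5 MHz ≤ fs/2 = 29.55 MHz, appears at 18.5 MHz.
187.62 MHz mod fs = 10.32 MHz.
10.32 MHz ≤ fs/2 = 29.55 MHz, appears at 10.32 MHz.
111.22 MHz mod fs = 52.12 MHz.
52.12 MHz > fs/2 = 29.55 MHz, folds to fs − 52.12 MHz = 6.98 MHz.
182.52 MHz mod fs = 5.22 MHz.
5.22 MHz ≤ fs/2 = 29.55 MHz, appears at 5.22 MHz.
Distinct values: {5.22 MHz, 6.98 MHz, 10.32 MHz, 18.5 MHz}.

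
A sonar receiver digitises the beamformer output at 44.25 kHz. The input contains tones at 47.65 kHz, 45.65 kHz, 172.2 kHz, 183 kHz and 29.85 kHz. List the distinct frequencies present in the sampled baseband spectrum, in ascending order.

1.4 kHz, 3.4 kHz, 4.8 kHz, 6 kHz, 14.4 kHz

fs/2 = 22.125 kHz.
47.65 kHz mod fs = 3.4 kHz.
3.4 kHz ≤ fs/2 = 22.125 kHz, appears at 3.4 kHz.
45.65 kHz mod fs = 1.4 kHz.
1.4 kHz ≤ fs/2 = 22.125 kHz, appears at 1.4 kHz.
172.2 kHz mod fs = 39.45 kHz.
39.45 kHz > fs/2 = 22.125 kHz, folds to fs − 39.45 kHz = 4.8 kHz.
183 kHz mod fs = 6 kHz.
6 kHz ≤ fs/2 = 22.125 kHz, appears at 6 kHz.
29.85 kHz > fs/2 = 22.125 kHz, folds to fs − 29.85 kHz = 14.4 kHz.
Distinct values: {1.4 kHz, 3.4 kHz, 4.8 kHz, 6 kHz, 14.4 kHz}.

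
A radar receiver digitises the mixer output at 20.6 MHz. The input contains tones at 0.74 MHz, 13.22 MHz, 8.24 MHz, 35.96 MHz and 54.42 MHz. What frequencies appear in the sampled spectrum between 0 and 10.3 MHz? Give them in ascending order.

0.74 MHz, 5.24 MHz, 7.38 MHz, 8.24 MHz

fs/2 = 10.3 MHz.
0.74 MHz ≤ fs/2 = 10.3 MHz, passes unchanged.
13.22 MHz > fs/2 = 10.3 MHz, folds to fs − 13.22 MHz = 7.38 MHz.
8.24 MHz ≤ fs/2 = 10.3 MHz, passes unchanged.
35.96 MHz mod fs = 15.36 MHz.
15.36 MHz > fs/2 = 10.3 MHz, folds to fs − 15.36 MHz = 5.24 MHz.
54.42 MHz mod fs = 13.22 MHz.
13.22 MHz > fs/2 = 10.3 MHz, folds to fs − 13.22 MHz = 7.38 MHz.
Distinct values: {0.74 MHz, 5.24 MHz, 7.38 MHz, 8.24 MHz}.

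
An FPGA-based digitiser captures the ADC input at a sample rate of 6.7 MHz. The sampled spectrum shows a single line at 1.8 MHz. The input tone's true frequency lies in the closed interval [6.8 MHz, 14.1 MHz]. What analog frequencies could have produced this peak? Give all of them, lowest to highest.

8.5 MHz, 11.6 MHz

Frequencies that alias to 1.8 MHz are k·fs ± 1.8 MHz for integer k ≥ 0.
k=0: 1.8 MHz.
k=1: 4.9 MHz, 8.5 MHz.
k=2: 11.6 MHz, 15.2 MHz.
k=3: 18.3 MHz, 21.9 MHz.
Within [6.8 MHz, 14.1 MHz]: 8.5 MHz, 11.6 MHz.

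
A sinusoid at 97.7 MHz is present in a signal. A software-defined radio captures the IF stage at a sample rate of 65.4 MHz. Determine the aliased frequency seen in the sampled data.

32.3 MHz

97.7 MHz mod fs = 32.3 MHz.
32.3 MHz ≤ fs/2 = 32.7 MHz, appears at 32.3 MHz.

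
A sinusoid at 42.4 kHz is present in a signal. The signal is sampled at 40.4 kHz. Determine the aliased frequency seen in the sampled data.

2 kHz

42.4 kHz mod fs = 2 kHz.
2 kHz ≤ fs/2 = 20.2 kHz, appears at 2 kHz.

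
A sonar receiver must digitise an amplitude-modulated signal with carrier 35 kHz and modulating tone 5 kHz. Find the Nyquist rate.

AM sidebands sit at fc ± fm = 30 kHz and 40 kHz.
Highest-frequency component: 40 kHz.
Nyquist rate = 2 × 40 kHz = 80 kHz.

80 kHz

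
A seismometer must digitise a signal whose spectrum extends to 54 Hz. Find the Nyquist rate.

108 Hz

Nyquist rate = 2 × 54 Hz = 108 Hz.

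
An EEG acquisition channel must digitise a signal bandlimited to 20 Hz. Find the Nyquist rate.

Nyquist rate = 2 × 20 Hz = 40 Hz.

40 Hz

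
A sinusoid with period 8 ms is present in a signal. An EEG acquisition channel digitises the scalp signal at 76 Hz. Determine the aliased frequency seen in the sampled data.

27 Hz

T = 8 ms → f = 1/T = 125 Hz.
125 Hz mod fs = 49 Hz.
49 Hz > fs/2 = 38 Hz, folds to fs − 49 Hz = 27 Hz.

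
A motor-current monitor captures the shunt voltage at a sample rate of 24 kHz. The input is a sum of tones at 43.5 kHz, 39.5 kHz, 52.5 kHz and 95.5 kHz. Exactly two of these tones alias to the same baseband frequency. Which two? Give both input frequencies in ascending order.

43.5 kHz, 52.5 kHz

fs/2 = 12 kHz.
43.5 kHz mod fs = 19.5 kHz.
19.5 kHz > fs/2 = 12 kHz, folds to fs − 19.5 kHz = 4.5 kHz.
39.5 kHz mod fs = 15.5 kHz.
15.5 kHz > fs/2 = 12 kHz, folds to fs − 15.5 kHz = 8.5 kHz.
52.5 kHz mod fs = 4.5 kHz.
4.5 kHz ≤ fs/2 = 12 kHz, appears at 4.5 kHz.
95.5 kHz mod fs = 23.5 kHz.
23.5 kHz > fs/2 = 12 kHz, folds to fs − 23.5 kHz = 0.5 kHz.
43.5 kHz and 52.5 kHz both map to 4.5 kHz.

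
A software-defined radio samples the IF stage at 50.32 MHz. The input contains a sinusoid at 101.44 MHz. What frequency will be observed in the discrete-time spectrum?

101.44 MHz mod fs = 0.8 MHz.
0.8 MHz ≤ fs/2 = 25.16 MHz, appears at 0.8 MHz.

0.8 MHz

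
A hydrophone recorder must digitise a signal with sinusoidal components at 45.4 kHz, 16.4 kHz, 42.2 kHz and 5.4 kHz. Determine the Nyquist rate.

Highest-frequency component: 45.4 kHz.
Nyquist rate = 2 × 45.4 kHz = 90.8 kHz.

90.8 kHz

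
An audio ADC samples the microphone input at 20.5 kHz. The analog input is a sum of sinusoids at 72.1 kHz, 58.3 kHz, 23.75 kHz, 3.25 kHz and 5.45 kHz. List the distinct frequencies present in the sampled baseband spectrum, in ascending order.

fs/2 = 10.25 kHz.
72.1 kHz mod fs = 10.6 kHz.
10.6 kHz > fs/2 = 10.25 kHz, folds to fs − 10.6 kHz = 9.9 kHz.
58.3 kHz mod fs = 17.3 kHz.
17.3 kHz > fs/2 = 10.25 kHz, folds to fs − 17.3 kHz = 3.2 kHz.
23.75 kHz mod fs = 3.25 kHz.
3.25 kHz ≤ fs/2 = 10.25 kHz, appears at 3.25 kHz.
3.25 kHz ≤ fs/2 = 10.25 kHz, passes unchanged.
5.45 kHz ≤ fs/2 = 10.25 kHz, passes unchanged.
Distinct values: {3.2 kHz, 3.25 kHz, 5.45 kHz, 9.9 kHz}.

3.2 kHz, 3.25 kHz, 5.45 kHz, 9.9 kHz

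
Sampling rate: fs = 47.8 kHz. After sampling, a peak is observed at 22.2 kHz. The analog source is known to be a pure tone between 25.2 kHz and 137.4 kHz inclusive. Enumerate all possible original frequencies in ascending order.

Frequencies that alias to 22.2 kHz are k·fs ± 22.2 kHz for integer k ≥ 0.
k=0: 22.2 kHz.
k=1: 25.6 kHz, 70 kHz.
k=2: 73.4 kHz, 117.8 kHz.
k=3: 121.2 kHz, 165.6 kHz.
k=4: 169 kHz, 213.4 kHz.
Within [25.2 kHz, 137.4 kHz]: 25.6 kHz, 70 kHz, 73.4 kHz, 117.8 kHz, 121.2 kHz.

25.6 kHz, 70 kHz, 73.4 kHz, 117.8 kHz, 121.2 kHz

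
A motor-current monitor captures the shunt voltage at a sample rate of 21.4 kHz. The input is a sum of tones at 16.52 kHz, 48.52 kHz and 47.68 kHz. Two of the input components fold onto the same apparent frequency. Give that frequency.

4.88 kHz

fs/2 = 10.7 kHz.
16.52 kHz > fs/2 = 10.7 kHz, folds to fs − 16.52 kHz = 4.88 kHz.
48.52 kHz mod fs = 5.72 kHz.
5.72 kHz ≤ fs/2 = 10.7 kHz, appears at 5.72 kHz.
47.68 kHz mod fs = 4.88 kHz.
4.88 kHz ≤ fs/2 = 10.7 kHz, appears at 4.88 kHz.
16.52 kHz and 47.68 kHz both map to 4.88 kHz.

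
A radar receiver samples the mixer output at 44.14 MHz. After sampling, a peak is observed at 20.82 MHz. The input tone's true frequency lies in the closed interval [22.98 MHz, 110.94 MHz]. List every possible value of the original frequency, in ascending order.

Frequencies that alias to 20.82 MHz are k·fs ± 20.82 MHz for integer k ≥ 0.
k=0: 20.82 MHz.
k=1: 23.32 MHz, 64.96 MHz.
k=2: 67.46 MHz, 109.1 MHz.
k=3: 111.6 MHz, 153.24 MHz.
Within [22.98 MHz, 110.94 MHz]: 23.32 MHz, 64.96 MHz, 67.46 MHz, 109.1 MHz.

23.32 MHz, 64.96 MHz, 67.46 MHz, 109.1 MHz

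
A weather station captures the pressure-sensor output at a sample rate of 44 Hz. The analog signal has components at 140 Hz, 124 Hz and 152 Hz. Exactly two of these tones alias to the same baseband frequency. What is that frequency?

8 Hz

fs/2 = 22 Hz.
140 Hz mod fs = 8 Hz.
8 Hz ≤ fs/2 = 22 Hz, appears at 8 Hz.
124 Hz mod fs = 36 Hz.
36 Hz > fs/2 = 22 Hz, folds to fs − 36 Hz = 8 Hz.
152 Hz mod fs = 20 Hz.
20 Hz ≤ fs/2 = 22 Hz, appears at 20 Hz.
124 Hz and 140 Hz both map to 8 Hz.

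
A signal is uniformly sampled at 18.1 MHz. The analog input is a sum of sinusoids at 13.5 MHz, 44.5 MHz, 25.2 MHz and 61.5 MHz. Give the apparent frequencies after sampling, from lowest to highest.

fs/2 = 9.05 MHz.
13.5 MHz > fs/2 = 9.05 MHz, folds to fs − 13.5 MHz = 4.6 MHz.
44.5 MHz mod fs = 8.3 MHz.
8.3 MHz ≤ fs/2 = 9.05 MHz, appears at 8.3 MHz.
25.2 MHz mod fs = 7.1 MHz.
7.1 MHz ≤ fs/2 = 9.05 MHz, appears at 7.1 MHz.
61.5 MHz mod fs = 7.2 MHz.
7.2 MHz ≤ fs/2 = 9.05 MHz, appears at 7.2 MHz.
Distinct values: {4.6 MHz, 7.1 MHz, 7.2 MHz, 8.3 MHz}.

4.6 MHz, 7.1 MHz, 7.2 MHz, 8.3 MHz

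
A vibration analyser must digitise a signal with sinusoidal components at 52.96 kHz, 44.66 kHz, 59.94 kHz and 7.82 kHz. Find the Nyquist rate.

119.88 kHz

Highest-frequency component: 59.94 kHz.
Nyquist rate = 2 × 59.94 kHz = 119.88 kHz.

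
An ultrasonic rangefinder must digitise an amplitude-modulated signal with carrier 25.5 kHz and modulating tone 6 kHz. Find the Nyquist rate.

AM sidebands sit at fc ± fm = 19.5 kHz and 31.5 kHz.
Highest-frequency component: 31.5 kHz.
Nyquist rate = 2 × 31.5 kHz = 63 kHz.

63 kHz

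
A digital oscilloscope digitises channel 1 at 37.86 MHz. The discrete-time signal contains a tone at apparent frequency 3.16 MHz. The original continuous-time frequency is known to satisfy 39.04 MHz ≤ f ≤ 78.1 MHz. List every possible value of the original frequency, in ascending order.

Frequencies that alias to 3.16 MHz are k·fs ± 3.16 MHz for integer k ≥ 0.
k=0: 3.16 MHz.
k=1: 34.7 MHz, 41.02 MHz.
k=2: 72.56 MHz, 78.88 MHz.
k=3: 110.42 MHz, 116.74 MHz.
Within [39.04 MHz, 78.1 MHz]: 41.02 MHz, 72.56 MHz.

41.02 MHz, 72.56 MHz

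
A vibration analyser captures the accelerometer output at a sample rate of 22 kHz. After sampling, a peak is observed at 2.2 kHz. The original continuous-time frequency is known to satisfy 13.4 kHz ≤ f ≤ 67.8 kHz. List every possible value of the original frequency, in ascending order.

Frequencies that alias to 2.2 kHz are k·fs ± 2.2 kHz for integer k ≥ 0.
k=0: 2.2 kHz.
k=1: 19.8 kHz, 24.2 kHz.
k=2: 41.8 kHz, 46.2 kHz.
k=3: 63.8 kHz, 68.2 kHz.
k=4: 85.8 kHz, 90.2 kHz.
Within [13.4 kHz, 67.8 kHz]: 19.8 kHz, 24.2 kHz, 41.8 kHz, 46.2 kHz, 63.8 kHz.

19.8 kHz, 24.2 kHz, 41.8 kHz, 46.2 kHz, 63.8 kHz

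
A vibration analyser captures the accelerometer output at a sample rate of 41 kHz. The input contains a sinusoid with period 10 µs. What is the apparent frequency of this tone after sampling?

T = 10 µs → f = 1/T = 100 kHz.
100 kHz mod fs = 18 kHz.
18 kHz ≤ fs/2 = 20.5 kHz, appears at 18 kHz.

18 kHz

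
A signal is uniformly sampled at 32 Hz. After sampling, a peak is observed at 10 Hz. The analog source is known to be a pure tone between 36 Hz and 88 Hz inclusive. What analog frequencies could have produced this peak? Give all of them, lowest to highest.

Frequencies that alias to 10 Hz are k·fs ± 10 Hz for integer k ≥ 0.
k=0: 10 Hz.
k=1: 22 Hz, 42 Hz.
k=2: 54 Hz, 74 Hz.
k=3: 86 Hz, 106 Hz.
k=4: 118 Hz, 138 Hz.
Within [36 Hz, 88 Hz]: 42 Hz, 54 Hz, 74 Hz, 86 Hz.

42 Hz, 54 Hz, 74 Hz, 86 Hz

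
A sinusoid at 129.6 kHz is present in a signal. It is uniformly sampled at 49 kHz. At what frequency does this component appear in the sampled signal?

129.6 kHz mod fs = 31.6 kHz.
31.6 kHz > fs/2 = 24.5 kHz, folds to fs − 31.6 kHz = 17.4 kHz.

17.4 kHz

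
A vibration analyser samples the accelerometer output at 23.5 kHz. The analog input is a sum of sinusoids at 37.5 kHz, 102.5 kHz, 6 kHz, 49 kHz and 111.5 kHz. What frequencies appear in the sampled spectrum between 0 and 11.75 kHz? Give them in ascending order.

2 kHz, 6 kHz, 8.5 kHz, 9.5 kHz

fs/2 = 11.75 kHz.
37.5 kHz mod fs = 14 kHz.
14 kHz > fs/2 = 11.75 kHz, folds to fs − 14 kHz = 9.5 kHz.
102.5 kHz mod fs = 8.5 kHz.
8.5 kHz ≤ fs/2 = 11.75 kHz, appears at 8.5 kHz.
6 kHz ≤ fs/2 = 11.75 kHz, passes unchanged.
49 kHz mod fs = 2 kHz.
2 kHz ≤ fs/2 = 11.75 kHz, appears at 2 kHz.
111.5 kHz mod fs = 17.5 kHz.
17.5 kHz > fs/2 = 11.75 kHz, folds to fs − 17.5 kHz = 6 kHz.
Distinct values: {2 kHz, 6 kHz, 8.5 kHz, 9.5 kHz}.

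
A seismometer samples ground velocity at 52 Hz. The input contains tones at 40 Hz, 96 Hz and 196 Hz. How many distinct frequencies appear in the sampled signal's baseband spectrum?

2

fs/2 = 26 Hz.
40 Hz > fs/2 = 26 Hz, folds to fs − 40 Hz = 12 Hz.
96 Hz mod fs = 44 Hz.
44 Hz > fs/2 = 26 Hz, folds to fs − 44 Hz = 8 Hz.
196 Hz mod fs = 40 Hz.
40 Hz > fs/2 = 26 Hz, folds to fs − 40 Hz = 12 Hz.
Distinct values: {8 Hz, 12 Hz} → 2.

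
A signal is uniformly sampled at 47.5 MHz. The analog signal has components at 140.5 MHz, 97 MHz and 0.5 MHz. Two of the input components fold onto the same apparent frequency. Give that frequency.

2 MHz

fs/2 = 23.75 MHz.
140.5 MHz mod fs = 45.5 MHz.
45.5 MHz > fs/2 = 23.75 MHz, folds to fs − 45.5 MHz = 2 MHz.
97 MHz mod fs = 2 MHz.
2 MHz ≤ fs/2 = 23.75 MHz, appears at 2 MHz.
0.5 MHz ≤ fs/2 = 23.75 MHz, passes unchanged.
97 MHz and 140.5 MHz both map to 2 MHz.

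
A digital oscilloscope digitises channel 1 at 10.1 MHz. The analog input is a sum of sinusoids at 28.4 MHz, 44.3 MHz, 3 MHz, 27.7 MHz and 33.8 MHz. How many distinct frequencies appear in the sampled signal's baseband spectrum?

5

fs/2 = 5.05 MHz.
28.4 MHz mod fs = 8.2 MHz.
8.2 MHz > fs/2 = 5.05 MHz, folds to fs − 8.2 MHz = 1.9 MHz.
44.3 MHz mod fs = 3.9 MHz.
3.9 MHz ≤ fs/2 = 5.05 MHz, appears at 3.9 MHz.
3 MHz ≤ fs/2 = 5.05 MHz, passes unchanged.
27.7 MHz mod fs = 7.5 MHz.
7.5 MHz > fs/2 = 5.05 MHz, folds to fs − 7.5 MHz = 2.6 MHz.
33.8 MHz mod fs = 3.5 MHz.
3.5 MHz ≤ fs/2 = 5.05 MHz, appears at 3.5 MHz.
Distinct values: {1.9 MHz, 2.6 MHz, 3 MHz, 3.5 MHz, 3.9 MHz} → 5.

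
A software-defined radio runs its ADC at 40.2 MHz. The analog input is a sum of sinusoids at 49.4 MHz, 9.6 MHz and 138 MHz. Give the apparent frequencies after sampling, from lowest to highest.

fs/2 = 20.1 MHz.
49.4 MHz mod fs = 9.2 MHz.
9.2 MHz ≤ fs/2 = 20.1 MHz, appears at 9.2 MHz.
9.6 MHz ≤ fs/2 = 20.1 MHz, passes unchanged.
138 MHz mod fs = 17.4 MHz.
17.4 MHz ≤ fs/2 = 20.1 MHz, appears at 17.4 MHz.
Distinct values: {9.2 MHz, 9.6 MHz, 17.4 MHz}.

9.2 MHz, 9.6 MHz, 17.4 MHz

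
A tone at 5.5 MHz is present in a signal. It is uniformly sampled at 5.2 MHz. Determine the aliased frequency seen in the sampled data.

5.5 MHz mod fs = 0.3 MHz.
0.3 MHz ≤ fs/2 = 2.6 MHz, appears at 0.3 MHz.

0.3 MHz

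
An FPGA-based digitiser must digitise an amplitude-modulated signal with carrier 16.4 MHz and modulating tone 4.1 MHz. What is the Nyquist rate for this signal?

41 MHz

AM sidebands sit at fc ± fm = 12.3 MHz and 20.5 MHz.
Highest-frequency component: 20.5 MHz.
Nyquist rate = 2 × 20.5 MHz = 41 MHz.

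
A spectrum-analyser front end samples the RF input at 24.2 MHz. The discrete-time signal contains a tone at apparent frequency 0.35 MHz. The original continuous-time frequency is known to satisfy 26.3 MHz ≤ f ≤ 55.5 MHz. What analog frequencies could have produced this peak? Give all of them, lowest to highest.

Frequencies that alias to 0.35 MHz are k·fs ± 0.35 MHz for integer k ≥ 0.
k=0: 0.35 MHz.
k=1: 23.85 MHz, 24.55 MHz.
k=2: 48.05 MHz, 48.75 MHz.
k=3: 72.25 MHz, 72.95 MHz.
Within [26.3 MHz, 55.5 MHz]: 48.05 MHz, 48.75 MHz.

48.05 MHz, 48.75 MHz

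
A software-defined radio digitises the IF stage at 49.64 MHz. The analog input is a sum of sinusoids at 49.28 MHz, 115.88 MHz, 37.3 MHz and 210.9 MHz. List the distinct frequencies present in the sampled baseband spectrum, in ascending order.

0.36 MHz, 12.34 MHz, 16.6 MHz

fs/2 = 24.82 MHz.
49.28 MHz > fs/2 = 24.82 MHz, folds to fs − 49.28 MHz = 0.36 MHz.
115.88 MHz mod fs = 16.6 MHz.
16.6 MHz ≤ fs/2 = 24.82 MHz, appears at 16.6 MHz.
37.3 MHz > fs/2 = 24.82 MHz, folds to fs − 37.3 MHz = 12.34 MHz.
210.9 MHz mod fs = 12.34 MHz.
12.34 MHz ≤ fs/2 = 24.82 MHz, appears at 12.34 MHz.
Distinct values: {0.36 MHz, 12.34 MHz, 16.6 MHz}.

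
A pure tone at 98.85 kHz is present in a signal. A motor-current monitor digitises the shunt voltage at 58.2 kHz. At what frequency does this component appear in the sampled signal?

17.55 kHz

98.85 kHz mod fs = 40.65 kHz.
40.65 kHz > fs/2 = 29.1 kHz, folds to fs − 40.65 kHz = 17.55 kHz.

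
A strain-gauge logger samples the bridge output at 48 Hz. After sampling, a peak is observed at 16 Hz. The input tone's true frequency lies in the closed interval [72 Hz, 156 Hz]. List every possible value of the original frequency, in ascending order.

80 Hz, 112 Hz, 128 Hz

Frequencies that alias to 16 Hz are k·fs ± 16 Hz for integer k ≥ 0.
k=0: 16 Hz.
k=1: 32 Hz, 64 Hz.
k=2: 80 Hz, 112 Hz.
k=3: 128 Hz, 160 Hz.
k=4: 176 Hz, 208 Hz.
Within [72 Hz, 156 Hz]: 80 Hz, 112 Hz, 128 Hz.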